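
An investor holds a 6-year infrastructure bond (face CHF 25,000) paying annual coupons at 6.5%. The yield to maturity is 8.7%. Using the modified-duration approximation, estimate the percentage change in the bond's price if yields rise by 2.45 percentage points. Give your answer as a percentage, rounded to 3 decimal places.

Periodic yield y = 0.087. Modified duration first:
  t   CF        PV=CF/(1+0.087)^t    t·PV
  1     1,625.00     1,494.9402     1,494.9402
  2     1,625.00     1,375.2900     2,750.5799
  3     1,625.00     1,265.2162     3,795.6485
  4     1,625.00     1,163.9523     4,655.8093
  5     1,625.00     1,070.7933     5,353.9665
  6    26,625.00    16,140.3278    96,841.9671
  Σ                 22,510.5198   114,892.9115
P = 22,510.5198; D_Mac = 5.10397 yrs; D_mod = 5.10397/(1+0.087) = 4.69546 yrs.
ΔP/P ≈ -D_mod · Δy = -4.69546 × (+0.0245) = -0.115039 = -11.5039%.

-11.504%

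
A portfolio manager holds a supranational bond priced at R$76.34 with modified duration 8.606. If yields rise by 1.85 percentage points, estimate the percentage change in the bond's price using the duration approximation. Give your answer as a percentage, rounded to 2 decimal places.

-15.92%

Duration approximation: ΔP/P ≈ -D_mod · Δy = -8.606 × (+0.0185) = -0.159211.
As a percentage: -15.9211%.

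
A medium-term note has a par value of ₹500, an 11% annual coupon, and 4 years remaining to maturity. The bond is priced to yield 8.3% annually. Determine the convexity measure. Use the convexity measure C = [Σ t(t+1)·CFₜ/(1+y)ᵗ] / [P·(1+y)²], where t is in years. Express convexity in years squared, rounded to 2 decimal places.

14.05

With y = 0.083:
  t   CF        PV=CF/(1+0.083)^t    t·PV        t(t+1)·PV
  1        55.00        50.7849        50.7849         101.5697
  2        55.00        46.8928        93.7855         281.3565
  3        55.00        43.2989       129.8968         519.5873
  4       555.00       403.4402     1,613.7607       8,068.8037
  Σ                    544.4167     1,888.2280       8,971.3174
P = 544.4167.
Convexity = Σ t(t+1)·PV / [P·(1+y)²] = 8,971.3174 / (544.4167 × 1.172889) = 14.04973.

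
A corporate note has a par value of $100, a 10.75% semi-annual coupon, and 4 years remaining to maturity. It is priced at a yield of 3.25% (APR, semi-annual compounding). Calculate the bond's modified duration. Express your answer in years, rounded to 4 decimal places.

Periodic yield y = 0.01625. First find Macaulay duration:
  t   CF        PV=CF/(1+0.01625)^t    t·PV
  1        5.375         5.2891         5.2891
  2        5.375         5.2045        10.4090
  3        5.375         5.1213        15.3638
  4        5.375         5.0394        20.1575
  5        5.375         4.9588        24.7939
  6        5.375         4.8795        29.2770
  7        5.375         4.8015        33.6103
  8      105.375        92.6260       741.0084
  Σ                    127.9200       879.9089
P = 127.9200; Macaulay duration = 879.9089 / 127.9200 = 6.87859 half-year periods = 3.43929 years.
Modified duration = D_Mac / (1 + y) = 3.43929 / 1.01625 = 3.38430 years.

3.3843 years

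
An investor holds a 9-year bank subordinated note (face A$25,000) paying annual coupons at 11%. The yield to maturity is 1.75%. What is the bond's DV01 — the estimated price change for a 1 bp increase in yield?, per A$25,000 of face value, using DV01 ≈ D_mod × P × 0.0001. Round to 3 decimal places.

Periodic yield y = 0.0175.
  t   CF        PV=CF/(1+0.0175)^t    t·PV
  1     2,750.00     2,702.7027     2,702.7027
  2     2,750.00     2,656.2189     5,312.4377
  3     2,750.00     2,610.5345     7,831.6036
  4     2,750.00     2,565.6359    10,262.5436
  5     2,750.00     2,521.5095    12,607.5474
  6     2,750.00     2,478.1420    14,868.8519
  7     2,750.00     2,435.5204    17,048.6427
  8     2,750.00     2,393.6318    19,149.0546
  9    27,750.00    23,738.4974   213,646.4770
  Σ                 44,102.3931   303,429.8612
P = 44,102.3931; D_Mac = 6.88012 yrs; D_mod = 6.76179 yrs.
DV01 ≈ 6.76179 × 44,102.3931 × 0.0001 = 29.821117.

A$29.821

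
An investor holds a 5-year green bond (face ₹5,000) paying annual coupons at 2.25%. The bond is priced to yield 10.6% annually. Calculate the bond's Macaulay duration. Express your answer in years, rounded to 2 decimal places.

4.73 years

Periodic yield y = 0.106. Discount each cash flow and weight by its year:
  t   CF        PV=CF/(1+0.106)^t    t·PV
  1       112.50       101.7179       101.7179
  2       112.50        91.9692       183.9383
  3       112.50        83.1548       249.4643
  4       112.50        75.1851       300.7406
  5     5,112.50     3,089.2829    15,446.4147
  Σ                  3,441.3099    16,282.2758
Price P = Σ PV = 3,441.3099.
Macaulay duration = Σ(t·PV) / P = 16,282.2758 / 3,441.3099 = 4.73142 years.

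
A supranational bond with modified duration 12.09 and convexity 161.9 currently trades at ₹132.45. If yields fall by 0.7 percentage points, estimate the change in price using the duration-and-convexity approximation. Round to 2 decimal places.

Duration effect: -D_mod·Δy = -12.09 × (-0.007) = +0.084630
Convexity effect: ½·C·(Δy)² = 0.5 × 161.9 × (-0.007)² = +0.00396655
ΔP/P ≈ +0.084630 + 0.00396655 = +0.08859655
ΔP ≈ 132.45 × (+0.08859655) = +11.7346130475.

+₹11.73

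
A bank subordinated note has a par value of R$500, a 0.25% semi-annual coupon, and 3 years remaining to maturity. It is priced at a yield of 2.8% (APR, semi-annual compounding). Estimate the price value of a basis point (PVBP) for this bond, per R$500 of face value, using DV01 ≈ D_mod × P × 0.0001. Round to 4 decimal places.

Periodic yield y = 0.014.
  t   CF        PV=CF/(1+0.014)^t    t·PV
  1        0.625         0.6164         0.6164
  2        0.625         0.6079         1.2157
  3        0.625         0.5995         1.7984
  4        0.625         0.5912         2.3648
  5        0.625         0.5830         2.9151
  6      500.625       460.5585     2,763.3510
  Σ                    463.5564     2,772.2614
P = 463.5564; D_Mac = 5.98042 half-year periods = 2.99021 yrs; D_mod = 2.94892 yrs.
DV01 ≈ 2.94892 × 463.5564 × 0.0001 = 0.136699.

R$0.1367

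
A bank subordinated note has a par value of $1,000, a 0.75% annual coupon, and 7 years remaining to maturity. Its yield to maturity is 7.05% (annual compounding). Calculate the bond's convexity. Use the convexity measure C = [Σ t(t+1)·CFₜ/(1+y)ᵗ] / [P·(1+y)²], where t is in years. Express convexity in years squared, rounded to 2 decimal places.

With y = 0.0705:
  t   CF        PV=CF/(1+0.0705)^t    t·PV        t(t+1)·PV
  1         7.50         7.0061         7.0061          14.0121
  2         7.50         6.5447        13.0893          39.2680
  3         7.50         6.1137        18.3410          73.3639
  4         7.50         5.7110        22.8441         114.2206
  5         7.50         5.3349        26.6746         160.0476
  6         7.50         4.9836        29.9015         209.3103
  7     1,007.50       625.3719     4,377.6032      35,020.8256
  Σ                    661.0658     4,495.4598      35,631.0482
P = 661.0658.
Convexity = Σ t(t+1)·PV / [P·(1+y)²] = 35,631.0482 / (661.0658 × 1.145970) = 47.03385.

47.03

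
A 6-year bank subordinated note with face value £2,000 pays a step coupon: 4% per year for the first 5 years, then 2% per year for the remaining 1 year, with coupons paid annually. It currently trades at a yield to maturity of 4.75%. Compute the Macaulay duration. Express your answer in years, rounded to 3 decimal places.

5.430 years

Periodic yield y = 0.0475. Discount each cash flow and weight by its year:
  t   CF        PV=CF/(1+0.0475)^t    t·PV
  1        80.00        76.3723        76.3723
  2        80.00        72.9091       145.8183
  3        80.00        69.6030       208.8090
  4        80.00        66.4468       265.7871
  5        80.00        63.4337       317.1683
  6     2,040.00     1,544.2086     9,265.2518
  Σ                  1,892.9735    10,279.2068
Price P = Σ PV = 1,892.9735.
Macaulay duration = Σ(t·PV) / P = 10,279.2068 / 1,892.9735 = 5.43019 years.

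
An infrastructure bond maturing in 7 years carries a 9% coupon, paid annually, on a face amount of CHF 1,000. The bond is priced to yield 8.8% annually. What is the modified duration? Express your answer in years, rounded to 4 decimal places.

Periodic yield y = 0.088. First find Macaulay duration:
  t   CF        PV=CF/(1+0.088)^t    t·PV
  1        90.00        82.7206        82.7206
  2        90.00        76.0300       152.0599
  3        90.00        69.8805       209.6414
  4        90.00        64.2284       256.9135
  5        90.00        59.0334       295.1672
  6        90.00        54.2587       325.5520
  7     1,090.00       603.9823     4,227.8763
  Σ                  1,010.1338     5,549.9309
P = 1,010.1338; Macaulay duration = 5,549.9309 / 1,010.1338 = 5.49425 years.
Modified duration = D_Mac / (1 + y) = 5.49425 / 1.088 = 5.04987 years.

5.0499 years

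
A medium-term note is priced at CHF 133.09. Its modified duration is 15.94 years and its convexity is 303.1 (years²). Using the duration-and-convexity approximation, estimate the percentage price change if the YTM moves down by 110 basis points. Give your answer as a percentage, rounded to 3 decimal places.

Duration effect: -D_mod·Δy = -15.94 × (-0.011) = +0.175340
Convexity effect: ½·C·(Δy)² = 0.5 × 303.1 × (-0.011)² = +0.01833755
ΔP/P ≈ +0.175340 + 0.01833755 = +0.19367755
= +19.367755%.

+19.368%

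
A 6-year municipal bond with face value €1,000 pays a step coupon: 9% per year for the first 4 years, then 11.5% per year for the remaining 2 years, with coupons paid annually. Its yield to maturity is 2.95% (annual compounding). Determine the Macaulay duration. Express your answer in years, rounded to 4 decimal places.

Periodic yield y = 0.0295. Discount each cash flow and weight by its year:
  t   CF        PV=CF/(1+0.0295)^t    t·PV
  1        90.00        87.4211        87.4211
  2        90.00        84.9161       169.8321
  3        90.00        82.4828       247.4484
  4        90.00        80.1193       320.4772
  5       115.00        99.4411       497.2057
  6     1,115.00       936.5194     5,619.1162
  Σ                  1,370.8997     6,941.5007
Price P = Σ PV = 1,370.8997.
Macaulay duration = Σ(t·PV) / P = 6,941.5007 / 1,370.8997 = 5.06346 years.

5.0635 years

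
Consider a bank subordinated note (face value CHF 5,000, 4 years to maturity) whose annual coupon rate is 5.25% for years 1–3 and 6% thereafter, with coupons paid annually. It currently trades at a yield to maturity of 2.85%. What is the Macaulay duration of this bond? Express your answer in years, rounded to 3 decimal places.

Periodic yield y = 0.0285. Discount each cash flow and weight by its year:
  t   CF        PV=CF/(1+0.0285)^t    t·PV
  1       262.50       255.2261       255.2261
  2       262.50       248.1537       496.3074
  3       262.50       241.2773       723.8318
  4     5,300.00     4,736.5125    18,946.0499
  Σ                  5,481.1695    20,421.4151
Price P = Σ PV = 5,481.1695.
Macaulay duration = Σ(t·PV) / P = 20,421.4151 / 5,481.1695 = 3.72574 years.

3.726 years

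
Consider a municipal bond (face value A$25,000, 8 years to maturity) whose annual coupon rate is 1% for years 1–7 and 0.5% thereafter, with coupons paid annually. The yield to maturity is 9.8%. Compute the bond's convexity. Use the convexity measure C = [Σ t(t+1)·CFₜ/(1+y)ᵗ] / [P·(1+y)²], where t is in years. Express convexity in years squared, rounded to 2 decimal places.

55.75

With y = 0.098:
  t   CF        PV=CF/(1+0.098)^t    t·PV        t(t+1)·PV
  1       250.00       227.6867       227.6867         455.3734
  2       250.00       207.3649       414.7299       1,244.1896
  3       250.00       188.8570       566.5709       2,266.2835
  4       250.00       172.0009       688.0035       3,440.0174
  5       250.00       156.6492       783.2462       4,699.4774
  6       250.00       142.6678       856.0068       5,992.0477
  7       250.00       129.9342       909.5397       7,276.3177
  8    25,125.00    11,892.8886    95,143.1085     856,287.9765
  Σ                 13,118.0493    99,588.8922     881,661.6832
P = 13,118.0493.
Convexity = Σ t(t+1)·PV / [P·(1+y)²] = 881,661.6832 / (13,118.0493 × 1.205604) = 55.74784.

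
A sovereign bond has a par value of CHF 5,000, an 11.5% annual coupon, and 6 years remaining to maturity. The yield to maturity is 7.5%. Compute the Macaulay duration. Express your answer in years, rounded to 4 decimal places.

Periodic yield y = 0.075. Discount each cash flow and weight by its year:
  t   CF        PV=CF/(1+0.075)^t    t·PV
  1       575.00       534.8837       534.8837
  2       575.00       497.5663       995.1325
  3       575.00       462.8523     1,388.5570
  4       575.00       430.5603     1,722.2412
  5       575.00       400.5212     2,002.6061
  6     5,575.00     3,612.3855    21,674.3128
  Σ                  5,938.7693    28,317.7333
Price P = Σ PV = 5,938.7693.
Macaulay duration = Σ(t·PV) / P = 28,317.7333 / 5,938.7693 = 4.76828 years.

4.7683 years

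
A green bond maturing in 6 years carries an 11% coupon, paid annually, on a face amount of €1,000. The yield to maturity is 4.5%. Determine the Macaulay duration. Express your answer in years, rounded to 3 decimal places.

4.883 years

Periodic yield y = 0.045. Discount each cash flow and weight by its year:
  t   CF        PV=CF/(1+0.045)^t    t·PV
  1       110.00       105.2632       105.2632
  2       110.00       100.7303       201.4606
  3       110.00        96.3926       289.1779
  4       110.00        92.2417       368.9670
  5       110.00        88.2696       441.3481
  6     1,110.00       852.3643     5,114.1856
  Σ                  1,335.2617     6,520.4023
Price P = Σ PV = 1,335.2617.
Macaulay duration = Σ(t·PV) / P = 6,520.4023 / 1,335.2617 = 4.88324 years.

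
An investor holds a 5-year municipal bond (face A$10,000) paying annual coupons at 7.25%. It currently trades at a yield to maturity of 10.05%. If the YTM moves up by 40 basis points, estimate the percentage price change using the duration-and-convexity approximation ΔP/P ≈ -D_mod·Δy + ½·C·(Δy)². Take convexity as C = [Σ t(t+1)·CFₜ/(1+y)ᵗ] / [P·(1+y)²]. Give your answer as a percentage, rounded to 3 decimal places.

-1.557%

With y = 0.1005:
  t   CF        PV=CF/(1+0.1005)^t    t·PV        t(t+1)·PV
  1       725.00       658.7915       658.7915       1,317.5829
  2       725.00       598.6292     1,197.2584       3,591.7753
  3       725.00       543.9611     1,631.8834       6,527.5335
  4       725.00       494.2854     1,977.1418       9,885.7088
  5    10,725.00     6,644.2668    33,221.3342     199,328.0055
  Σ                  8,939.9341    38,686.4093     220,650.6061
P = 8,939.9341; D_Mac = 4.32737 yrs; D_mod = 3.93219 yrs; C = 20.37937.
Duration effect: -3.93219 × (+0.004) = -0.015729
Convexity effect: 0.5 × 20.37937 × (0.004)² = +0.0001630
ΔP/P ≈ -0.015729 + 0.0001630 = -0.015566 = -1.5566%.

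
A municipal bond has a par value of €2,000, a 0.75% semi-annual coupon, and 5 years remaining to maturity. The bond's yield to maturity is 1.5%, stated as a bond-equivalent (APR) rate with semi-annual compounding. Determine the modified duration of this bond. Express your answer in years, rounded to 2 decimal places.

4.88 years

Periodic yield y = 0.0075. First find Macaulay duration:
  t   CF        PV=CF/(1+0.0075)^t    t·PV
  1         7.50         7.4442         7.4442
  2         7.50         7.3888        14.7775
  3         7.50         7.3337        22.0012
  4         7.50         7.2792        29.1166
  5         7.50         7.2250        36.1248
  6         7.50         7.1712        43.0271
  7         7.50         7.1178        49.8246
  8         7.50         7.0648        56.5185
  9         7.50         7.0122        63.1100
  10    2,007.50     1,862.9663    18,629.6633
  Σ                  1,928.0032    18,951.6080
P = 1,928.0032; Macaulay duration = 18,951.6080 / 1,928.0032 = 9.82966 half-year periods = 4.91483 years.
Modified duration = D_Mac / (1 + y) = 4.91483 / 1.0075 = 4.87824 years.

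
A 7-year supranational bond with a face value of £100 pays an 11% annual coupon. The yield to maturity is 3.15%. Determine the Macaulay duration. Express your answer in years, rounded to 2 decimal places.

Periodic yield y = 0.0315. Discount each cash flow and weight by its year:
  t   CF        PV=CF/(1+0.0315)^t    t·PV
  1        11.00        10.6641        10.6641
  2        11.00        10.3384        20.6768
  3        11.00        10.0227        30.0681
  4        11.00         9.7166        38.8665
  5        11.00         9.4199        47.0995
  6        11.00         9.1322        54.7934
  7       111.00        89.3384       625.3691
  Σ                    148.6324       827.5376
Price P = Σ PV = 148.6324.
Macaulay duration = Σ(t·PV) / P = 827.5376 / 148.6324 = 5.56768 years.

5.57 years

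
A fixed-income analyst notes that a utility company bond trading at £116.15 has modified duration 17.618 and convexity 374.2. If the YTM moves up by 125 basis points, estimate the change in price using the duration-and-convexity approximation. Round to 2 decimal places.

Duration effect: -D_mod·Δy = -17.618 × (+0.0125) = -0.220225
Convexity effect: ½·C·(Δy)² = 0.5 × 374.2 × (0.0125)² = +0.029234375
ΔP/P ≈ -0.220225 + 0.029234375 = -0.190990625
ΔP ≈ 116.15 × (-0.190990625) = -22.18356109375.

-£22.18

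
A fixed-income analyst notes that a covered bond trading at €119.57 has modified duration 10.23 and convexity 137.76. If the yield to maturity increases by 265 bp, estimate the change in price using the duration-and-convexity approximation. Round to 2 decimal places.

-€26.63

Duration effect: -D_mod·Δy = -10.23 × (+0.0265) = -0.271095
Convexity effect: ½·C·(Δy)² = 0.5 × 137.76 × (0.0265)² = +0.04837098
ΔP/P ≈ -0.271095 + 0.04837098 = -0.22272402
ΔP ≈ 119.57 × (-0.22272402) = -26.6311110714.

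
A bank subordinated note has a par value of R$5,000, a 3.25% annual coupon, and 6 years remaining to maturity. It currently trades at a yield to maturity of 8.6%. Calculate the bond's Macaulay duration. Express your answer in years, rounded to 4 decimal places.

Periodic yield y = 0.086. Discount each cash flow and weight by its year:
  t   CF        PV=CF/(1+0.086)^t    t·PV
  1       162.50       149.6317       149.6317
  2       162.50       137.7824       275.5648
  3       162.50       126.8714       380.6143
  4       162.50       116.8245       467.2981
  5       162.50       107.5732       537.8662
  6     5,162.50     3,146.8867    18,881.3205
  Σ                  3,785.5700    20,692.2956
Price P = Σ PV = 3,785.5700.
Macaulay duration = Σ(t·PV) / P = 20,692.2956 / 3,785.5700 = 5.46610 years.

5.4661 years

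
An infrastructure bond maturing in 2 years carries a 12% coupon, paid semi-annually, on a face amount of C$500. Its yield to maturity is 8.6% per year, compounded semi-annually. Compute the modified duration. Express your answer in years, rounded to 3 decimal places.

1.766 years

Periodic yield y = 0.043. First find Macaulay duration:
  t   CF        PV=CF/(1+0.043)^t    t·PV
  1        30.00        28.7632        28.7632
  2        30.00        27.5774        55.1547
  3        30.00        26.4404        79.3213
  4       530.00       447.8562     1,791.4250
  Σ                    530.6372     1,954.6641
P = 530.6372; Macaulay duration = 1,954.6641 / 530.6372 = 3.68362 half-year periods = 1.84181 years.
Modified duration = D_Mac / (1 + y) = 1.84181 / 1.043 = 1.76588 years.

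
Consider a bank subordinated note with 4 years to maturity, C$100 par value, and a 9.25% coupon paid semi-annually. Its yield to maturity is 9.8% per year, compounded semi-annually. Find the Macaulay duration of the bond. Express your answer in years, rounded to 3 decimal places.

Periodic yield y = 0.049. Discount each cash flow and weight by its period:
  t   CF        PV=CF/(1+0.049)^t    t·PV
  1        4.625         4.4090         4.4090
  2        4.625         4.2030         8.4060
  3        4.625         4.0067        12.0201
  4        4.625         3.8195        15.2781
  5        4.625         3.6411        18.2056
  6        4.625         3.4710        20.8262
  7        4.625         3.3089        23.1623
  8      104.625        71.3562       570.8494
  Σ                     98.2154       673.1566
Price P = Σ PV = 98.2154.
Macaulay duration = Σ(t·PV) / P = 673.1566 / 98.2154 = 6.85388 half-year periods.
In years: 6.85388 / 2 = 3.42694 years.

3.427 years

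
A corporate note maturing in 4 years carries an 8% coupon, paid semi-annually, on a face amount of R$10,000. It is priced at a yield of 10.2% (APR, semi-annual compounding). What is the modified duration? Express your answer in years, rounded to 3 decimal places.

3.310 years

Periodic yield y = 0.051. First find Macaulay duration:
  t   CF        PV=CF/(1+0.051)^t    t·PV
  1       400.00       380.5899       380.5899
  2       400.00       362.1217       724.2434
  3       400.00       344.5497     1,033.6490
  4       400.00       327.8303     1,311.3213
  5       400.00       311.9223     1,559.6115
  6       400.00       296.7862     1,780.7172
  7       400.00       282.3846     1,976.6921
  8    10,400.00     6,985.7270    55,885.8162
  Σ                  9,291.9117    64,652.6405
P = 9,291.9117; Macaulay duration = 64,652.6405 / 9,291.9117 = 6.95795 half-year periods = 3.47897 years.
Modified duration = D_Mac / (1 + y) = 3.47897 / 1.051 = 3.31016 years.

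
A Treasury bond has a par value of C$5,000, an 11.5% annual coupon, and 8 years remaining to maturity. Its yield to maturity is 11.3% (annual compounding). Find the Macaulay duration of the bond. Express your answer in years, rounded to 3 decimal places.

5.650 years

Periodic yield y = 0.113. Discount each cash flow and weight by its year:
  t   CF        PV=CF/(1+0.113)^t    t·PV
  1       575.00       516.6217       516.6217
  2       575.00       464.1705       928.3410
  3       575.00       417.0445     1,251.1334
  4       575.00       374.7030     1,498.8121
  5       575.00       336.6604     1,683.3020
  6       575.00       302.4801     1,814.8808
  7       575.00       271.7701     1,902.3908
  8     5,575.00     2,367.4649    18,939.7196
  Σ                  5,050.9153    28,535.2012
Price P = Σ PV = 5,050.9153.
Macaulay duration = Σ(t·PV) / P = 28,535.2012 / 5,050.9153 = 5.64951 years.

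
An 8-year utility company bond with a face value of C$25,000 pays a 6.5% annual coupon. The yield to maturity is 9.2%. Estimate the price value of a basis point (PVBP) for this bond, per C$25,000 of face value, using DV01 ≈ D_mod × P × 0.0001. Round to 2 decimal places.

Periodic yield y = 0.092.
  t   CF        PV=CF/(1+0.092)^t    t·PV
  1     1,625.00     1,488.0952     1,488.0952
  2     1,625.00     1,362.7246     2,725.4492
  3     1,625.00     1,247.9163     3,743.7488
  4     1,625.00     1,142.7805     4,571.1219
  5     1,625.00     1,046.5023     5,232.5113
  6     1,625.00       958.3354     5,750.0125
  7     1,625.00       877.5965     6,143.1757
  8    26,625.00    13,167.6571   105,341.2570
  Σ                 21,291.6079   134,995.3717
P = 21,291.6079; D_Mac = 6.34031 yrs; D_mod = 5.80614 yrs.
DV01 ≈ 5.80614 × 21,291.6079 × 0.0001 = 12.362214.

C$12.36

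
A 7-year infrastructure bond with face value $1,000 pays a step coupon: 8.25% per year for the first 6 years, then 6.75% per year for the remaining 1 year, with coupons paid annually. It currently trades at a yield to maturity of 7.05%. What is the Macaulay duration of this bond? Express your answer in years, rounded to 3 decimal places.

Periodic yield y = 0.0705. Discount each cash flow and weight by its year:
  t   CF        PV=CF/(1+0.0705)^t    t·PV
  1        82.50        77.0668        77.0668
  2        82.50        71.9914       143.9828
  3        82.50        67.2503       201.7508
  4        82.50        62.8213       251.2854
  5        82.50        58.6841       293.4206
  6        82.50        54.8194       328.9161
  7     1,067.50       662.6149     4,638.3041
  Σ                  1,055.2481     5,934.7266
Price P = Σ PV = 1,055.2481.
Macaulay duration = Σ(t·PV) / P = 5,934.7266 / 1,055.2481 = 5.62401 years.

5.624 years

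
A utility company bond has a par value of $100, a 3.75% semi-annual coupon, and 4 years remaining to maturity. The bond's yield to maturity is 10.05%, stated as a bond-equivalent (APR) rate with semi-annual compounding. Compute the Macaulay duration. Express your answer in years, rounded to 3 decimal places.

Periodic yield y = 0.05025. Discount each cash flow and weight by its period:
  t   CF        PV=CF/(1+0.05025)^t    t·PV
  1        1.875         1.7853         1.7853
  2        1.875         1.6999         3.3997
  3        1.875         1.6185         4.8556
  4        1.875         1.5411         6.1644
  5        1.875         1.4674         7.3368
  6        1.875         1.3972         8.3829
  7        1.875         1.3303         9.3122
  8      101.875        68.8218       550.5745
  Σ                     79.6614       591.8115
Price P = Σ PV = 79.6614.
Macaulay duration = Σ(t·PV) / P = 591.8115 / 79.6614 = 7.42908 half-year periods.
In years: 7.42908 / 2 = 3.71454 years.

3.715 years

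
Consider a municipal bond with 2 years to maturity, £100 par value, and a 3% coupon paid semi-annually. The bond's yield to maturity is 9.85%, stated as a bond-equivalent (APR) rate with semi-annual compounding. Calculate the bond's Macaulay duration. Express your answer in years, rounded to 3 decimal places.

1.953 years

Periodic yield y = 0.04925. Discount each cash flow and weight by its period:
  t   CF        PV=CF/(1+0.04925)^t    t·PV
  1         1.50         1.4296         1.4296
  2         1.50         1.3625         2.7250
  3         1.50         1.2985         3.8956
  4       101.50        83.7433       334.9732
  Σ                     87.8339       343.0234
Price P = Σ PV = 87.8339.
Macaulay duration = Σ(t·PV) / P = 343.0234 / 87.8339 = 3.90536 half-year periods.
In years: 3.90536 / 2 = 1.95268 years.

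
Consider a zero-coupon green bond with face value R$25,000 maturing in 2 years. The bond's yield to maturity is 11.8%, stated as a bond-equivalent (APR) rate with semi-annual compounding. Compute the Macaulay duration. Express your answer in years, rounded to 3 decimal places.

A zero-coupon bond has a single cash flow at maturity, so its Macaulay duration equals its maturity: 2 years.
(Equivalently: 4 semi-annual periods ÷ 2 = 2 years.)

2.000 years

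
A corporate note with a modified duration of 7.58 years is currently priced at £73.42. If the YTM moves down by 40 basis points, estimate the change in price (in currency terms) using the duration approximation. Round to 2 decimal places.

Duration approximation: ΔP/P ≈ -D_mod · Δy = -7.58 × (-0.004) = +0.030320.
ΔP ≈ 73.42 × (+0.030320) = +2.2260944.

+£2.23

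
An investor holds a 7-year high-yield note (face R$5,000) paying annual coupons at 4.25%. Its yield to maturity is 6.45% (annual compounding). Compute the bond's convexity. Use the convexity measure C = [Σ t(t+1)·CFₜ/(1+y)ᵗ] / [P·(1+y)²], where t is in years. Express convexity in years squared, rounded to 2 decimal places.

With y = 0.0645:
  t   CF        PV=CF/(1+0.0645)^t    t·PV        t(t+1)·PV
  1       212.50       199.6242       199.6242         399.2485
  2       212.50       187.5286       375.0573       1,125.1718
  3       212.50       176.1659       528.4978       2,113.9912
  4       212.50       165.4917       661.9669       3,309.8344
  5       212.50       155.4643       777.3214       4,663.9282
  6       212.50       146.0444       876.2665       6,133.8652
  7     5,212.50     3,365.3203    23,557.2422     188,457.9378
  Σ                  4,395.6395    26,975.9763     206,203.9773
P = 4,395.6395.
Convexity = Σ t(t+1)·PV / [P·(1+y)²] = 206,203.9773 / (4,395.6395 × 1.133160) = 41.39841.

41.40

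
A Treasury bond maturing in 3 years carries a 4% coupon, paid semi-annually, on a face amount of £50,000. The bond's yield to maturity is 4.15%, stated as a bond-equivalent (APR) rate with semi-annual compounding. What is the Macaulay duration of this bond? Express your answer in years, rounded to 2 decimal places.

Periodic yield y = 0.02075. Discount each cash flow and weight by its period:
  t   CF        PV=CF/(1+0.02075)^t    t·PV
  1     1,000.00       979.6718       979.6718
  2     1,000.00       959.7569     1,919.5137
  3     1,000.00       940.2467     2,820.7402
  4     1,000.00       921.1332     3,684.5329
  5     1,000.00       902.4082     4,512.0412
  6    51,000.00    45,087.2601   270,523.5606
  Σ                 49,790.4770   284,440.0605
Price P = Σ PV = 49,790.4770.
Macaulay duration = Σ(t·PV) / P = 284,440.0605 / 49,790.4770 = 5.71274 half-year periods.
In years: 5.71274 / 2 = 2.85637 years.

2.86 years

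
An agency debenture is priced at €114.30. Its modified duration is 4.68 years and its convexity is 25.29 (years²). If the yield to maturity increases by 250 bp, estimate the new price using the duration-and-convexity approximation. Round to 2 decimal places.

€101.83

Duration effect: -D_mod·Δy = -4.68 × (+0.025) = -0.117000
Convexity effect: ½·C·(Δy)² = 0.5 × 25.29 × (0.025)² = +0.007903125
ΔP/P ≈ -0.117000 + 0.007903125 = -0.109096875
New price ≈ 114.30 × (1 - 0.109096875) = 101.8302271875.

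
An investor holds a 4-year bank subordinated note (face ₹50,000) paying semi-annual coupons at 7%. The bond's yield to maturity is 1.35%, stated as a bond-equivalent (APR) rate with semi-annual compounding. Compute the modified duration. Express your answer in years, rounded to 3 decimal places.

Periodic yield y = 0.00675. First find Macaulay duration:
  t   CF        PV=CF/(1+0.00675)^t    t·PV
  1     1,750.00     1,738.2667     1,738.2667
  2     1,750.00     1,726.6121     3,453.2241
  3     1,750.00     1,715.0356     5,145.1067
  4     1,750.00     1,703.5367     6,814.1468
  5     1,750.00     1,692.1149     8,460.5746
  6     1,750.00     1,680.7697    10,084.6184
  7     1,750.00     1,669.5006    11,686.5042
  8    51,750.00    49,038.5080   392,308.0637
  Σ                 60,964.3443   439,690.5053
P = 60,964.3443; Macaulay duration = 439,690.5053 / 60,964.3443 = 7.21226 half-year periods = 3.60613 years.
Modified duration = D_Mac / (1 + y) = 3.60613 / 1.00675 = 3.58195 years.

3.582 years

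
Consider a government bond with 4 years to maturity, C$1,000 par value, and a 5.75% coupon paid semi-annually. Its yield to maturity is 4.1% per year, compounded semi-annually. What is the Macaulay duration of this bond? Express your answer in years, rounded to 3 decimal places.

3.643 years

Periodic yield y = 0.0205. Discount each cash flow and weight by its period:
  t   CF        PV=CF/(1+0.0205)^t    t·PV
  1        28.75        28.1725        28.1725
  2        28.75        27.6065        55.2131
  3        28.75        27.0520        81.1559
  4        28.75        26.5085       106.0342
  5        28.75        25.9760       129.8802
  6        28.75        25.4542       152.7253
  7        28.75        24.9429       174.6002
  8     1,028.75       874.5926     6,996.7404
  Σ                  1,060.3052     7,724.5217
Price P = Σ PV = 1,060.3052.
Macaulay duration = Σ(t·PV) / P = 7,724.5217 / 1,060.3052 = 7.28519 half-year periods.
In years: 7.28519 / 2 = 3.64259 years.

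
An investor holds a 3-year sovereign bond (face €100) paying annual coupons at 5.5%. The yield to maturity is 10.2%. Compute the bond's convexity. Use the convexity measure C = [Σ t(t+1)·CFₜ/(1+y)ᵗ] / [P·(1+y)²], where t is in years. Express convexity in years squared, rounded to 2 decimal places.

With y = 0.102:
  t   CF        PV=CF/(1+0.102)^t    t·PV        t(t+1)·PV
  1         5.50         4.9909         4.9909           9.9819
  2         5.50         4.5290         9.0579          27.1738
  3       105.50        78.8329       236.4988         945.9952
  Σ                     88.3528       250.5477         983.1509
P = 88.3528.
Convexity = Σ t(t+1)·PV / [P·(1+y)²] = 983.1509 / (88.3528 × 1.214404) = 9.16298.

9.16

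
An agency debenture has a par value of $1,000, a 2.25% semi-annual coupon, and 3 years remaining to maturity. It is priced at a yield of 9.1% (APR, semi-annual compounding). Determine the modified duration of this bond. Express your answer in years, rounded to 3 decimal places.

Periodic yield y = 0.0455. First find Macaulay duration:
  t   CF        PV=CF/(1+0.0455)^t    t·PV
  1        11.25        10.7604        10.7604
  2        11.25        10.2921        20.5842
  3        11.25         9.8442        29.5326
  4        11.25         9.4158        37.6631
  5        11.25         9.0060        45.0300
  6     1,011.25       774.3090     4,645.8540
  Σ                    823.6275     4,789.4244
P = 823.6275; Macaulay duration = 4,789.4244 / 823.6275 = 5.81504 half-year periods = 2.90752 years.
Modified duration = D_Mac / (1 + y) = 2.90752 / 1.0455 = 2.78098 years.

2.781 years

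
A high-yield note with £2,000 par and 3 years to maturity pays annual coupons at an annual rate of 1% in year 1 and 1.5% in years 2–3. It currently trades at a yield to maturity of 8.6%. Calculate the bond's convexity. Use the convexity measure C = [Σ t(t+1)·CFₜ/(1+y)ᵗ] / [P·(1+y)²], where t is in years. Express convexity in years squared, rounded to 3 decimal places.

With y = 0.086:
  t   CF        PV=CF/(1+0.086)^t    t·PV        t(t+1)·PV
  1        20.00        18.4162        18.4162          36.8324
  2        30.00        25.4367        50.8735         152.6205
  3     2,030.00     1,584.9171     4,754.7514      19,019.0057
  Σ                  1,628.7701     4,824.0411      19,208.4586
P = 1,628.7701.
Convexity = Σ t(t+1)·PV / [P·(1+y)²] = 19,208.4586 / (1,628.7701 × 1.179396) = 9.99938.

9.999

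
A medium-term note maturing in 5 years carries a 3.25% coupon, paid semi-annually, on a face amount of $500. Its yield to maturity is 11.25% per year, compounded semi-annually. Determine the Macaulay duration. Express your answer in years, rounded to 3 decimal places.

Periodic yield y = 0.05625. Discount each cash flow and weight by its period:
  t   CF        PV=CF/(1+0.05625)^t    t·PV
  1        8.125         7.6923         7.6923
  2        8.125         7.2827        14.5653
  3        8.125         6.8948        20.6845
  4        8.125         6.5276        26.1106
  5        8.125         6.1800        30.9001
  6        8.125         5.8509        35.1054
  7        8.125         5.5393        38.7752
  8        8.125         5.2443        41.9546
  9        8.125         4.9650        44.6854
  10     508.125       293.9702     2,939.7022
  Σ                    350.1473     3,200.1756
Price P = Σ PV = 350.1473.
Macaulay duration = Σ(t·PV) / P = 3,200.1756 / 350.1473 = 9.13951 half-year periods.
In years: 9.13951 / 2 = 4.56976 years.

4.570 years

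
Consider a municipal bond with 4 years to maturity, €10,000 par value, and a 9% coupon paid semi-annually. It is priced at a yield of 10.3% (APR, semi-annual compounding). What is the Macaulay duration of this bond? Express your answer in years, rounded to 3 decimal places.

Periodic yield y = 0.0515. Discount each cash flow and weight by its period:
  t   CF        PV=CF/(1+0.0515)^t    t·PV
  1       450.00       427.9601       427.9601
  2       450.00       406.9996       813.9992
  3       450.00       387.0657     1,161.1971
  4       450.00       368.1081     1,472.4325
  5       450.00       350.0791     1,750.3953
  6       450.00       332.9330     1,997.5980
  7       450.00       316.6267     2,216.3871
  8    10,450.00     6,992.6546    55,941.2365
  Σ                  9,582.4268    65,781.2057
Price P = Σ PV = 9,582.4268.
Macaulay duration = Σ(t·PV) / P = 65,781.2057 / 9,582.4268 = 6.86478 half-year periods.
In years: 6.86478 / 2 = 3.43239 years.

3.432 years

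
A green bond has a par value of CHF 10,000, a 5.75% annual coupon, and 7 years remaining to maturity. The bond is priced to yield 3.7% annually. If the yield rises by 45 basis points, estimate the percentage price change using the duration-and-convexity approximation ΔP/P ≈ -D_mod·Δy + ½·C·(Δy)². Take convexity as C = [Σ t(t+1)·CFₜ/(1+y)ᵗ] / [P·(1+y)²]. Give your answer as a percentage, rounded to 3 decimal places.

With y = 0.037:
  t   CF        PV=CF/(1+0.037)^t    t·PV        t(t+1)·PV
  1       575.00       554.4841       554.4841       1,108.9682
  2       575.00       534.7002     1,069.4004       3,208.2011
  3       575.00       515.6222     1,546.8665       6,187.4659
  4       575.00       497.2248     1,988.8994       9,944.4969
  5       575.00       479.4839     2,397.4197      14,384.5181
  6       575.00       462.3760     2,774.2561      19,419.7930
  7    10,575.00     8,200.2875    57,402.0128     459,216.1026
  Σ                 11,244.1788    67,733.3390     513,469.5458
P = 11,244.1788; D_Mac = 6.02386 yrs; D_mod = 5.80893 yrs; C = 42.46483.
Duration effect: -5.80893 × (+0.0045) = -0.026140
Convexity effect: 0.5 × 42.46483 × (0.0045)² = +0.0004300
ΔP/P ≈ -0.026140 + 0.0004300 = -0.025710 = -2.5710%.

-2.571%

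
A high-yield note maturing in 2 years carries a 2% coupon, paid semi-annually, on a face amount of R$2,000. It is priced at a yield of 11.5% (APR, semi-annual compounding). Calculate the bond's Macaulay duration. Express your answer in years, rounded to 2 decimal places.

1.97 years

Periodic yield y = 0.0575. Discount each cash flow and weight by its period:
  t   CF        PV=CF/(1+0.0575)^t    t·PV
  1        20.00        18.9125        18.9125
  2        20.00        17.8842        35.7684
  3        20.00        16.9118        50.7353
  4     2,020.00     1,615.2132     6,460.8530
  Σ                  1,668.9217     6,566.2691
Price P = Σ PV = 1,668.9217.
Macaulay duration = Σ(t·PV) / P = 6,566.2691 / 1,668.9217 = 3.93444 half-year periods.
In years: 3.93444 / 2 = 1.96722 years.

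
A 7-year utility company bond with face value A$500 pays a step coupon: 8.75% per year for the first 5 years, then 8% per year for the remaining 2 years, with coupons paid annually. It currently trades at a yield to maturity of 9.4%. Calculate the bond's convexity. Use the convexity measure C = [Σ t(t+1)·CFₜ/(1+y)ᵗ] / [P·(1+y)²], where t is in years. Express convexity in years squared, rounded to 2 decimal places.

With y = 0.094:
  t   CF        PV=CF/(1+0.094)^t    t·PV        t(t+1)·PV
  1        43.75        39.9909        39.9909          79.9817
  2        43.75        36.5547        73.1094         219.3283
  3        43.75        33.4138       100.2415         400.9658
  4        43.75        30.5428       122.1712         610.8559
  5        43.75        27.9185       139.5923         837.5538
  6        40.00        23.3322       139.9933         979.9532
  7       540.00       287.9204     2,015.4431      16,123.5450
  Σ                    479.6733     2,630.5417      19,252.1837
P = 479.6733.
Convexity = Σ t(t+1)·PV / [P·(1+y)²] = 19,252.1837 / (479.6733 × 1.196836) = 33.53511.

33.54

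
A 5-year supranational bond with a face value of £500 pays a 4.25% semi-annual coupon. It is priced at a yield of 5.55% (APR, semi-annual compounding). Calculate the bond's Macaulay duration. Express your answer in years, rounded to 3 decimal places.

Periodic yield y = 0.02775. Discount each cash flow and weight by its period:
  t   CF        PV=CF/(1+0.02775)^t    t·PV
  1       10.625        10.3381        10.3381
  2       10.625        10.0590        20.1180
  3       10.625         9.7874        29.3621
  4       10.625         9.5231        38.0925
  5       10.625         9.2660        46.3299
  6       10.625         9.0158        54.0948
  7       10.625         8.7724        61.4065
  8       10.625         8.5355        68.2840
  9       10.625         8.3050        74.7453
  10     510.625       388.3535     3,883.5350
  Σ                    471.9558     4,286.3062
Price P = Σ PV = 471.9558.
Macaulay duration = Σ(t·PV) / P = 4,286.3062 / 471.9558 = 9.08201 half-year periods.
In years: 9.08201 / 2 = 4.54100 years.

4.541 years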